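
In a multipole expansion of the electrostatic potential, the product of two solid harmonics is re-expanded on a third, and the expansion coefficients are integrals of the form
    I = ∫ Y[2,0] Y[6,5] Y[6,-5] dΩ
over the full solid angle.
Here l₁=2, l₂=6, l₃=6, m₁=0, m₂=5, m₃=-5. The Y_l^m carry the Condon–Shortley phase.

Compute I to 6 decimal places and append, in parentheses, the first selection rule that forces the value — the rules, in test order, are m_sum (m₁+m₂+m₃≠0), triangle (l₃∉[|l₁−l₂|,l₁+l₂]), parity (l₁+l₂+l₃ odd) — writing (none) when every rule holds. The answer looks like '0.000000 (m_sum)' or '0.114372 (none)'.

Rules hold: Σm=0, L=14 even, 4≤6≤8.
N = 5·13·13 = 845
Δ = 2!·2!·10!/15! = 1/90090
Racah Σ t=0..2: t=0:+1/69120 t=1:−1/14400 t=2:+1/69120 = -7/172800
⇒ 3j(2 6 6; 0 0 0)² = 14/715, sgn -1
Racah Σ t=1..2: t=1:−1/3628800 t=2:+1/1451520 = 1/2419200
⇒ 3j(2 6 6; 0 5 -5)² = 11/910, sgn -1
4πI² = N·(3j₀)²·(3jₘ)² = 1/5
I = +1·√(0.2/4π) = 0.12615663
No selection rule forces the value: the integral is nonzero (none).

0.126157 (none)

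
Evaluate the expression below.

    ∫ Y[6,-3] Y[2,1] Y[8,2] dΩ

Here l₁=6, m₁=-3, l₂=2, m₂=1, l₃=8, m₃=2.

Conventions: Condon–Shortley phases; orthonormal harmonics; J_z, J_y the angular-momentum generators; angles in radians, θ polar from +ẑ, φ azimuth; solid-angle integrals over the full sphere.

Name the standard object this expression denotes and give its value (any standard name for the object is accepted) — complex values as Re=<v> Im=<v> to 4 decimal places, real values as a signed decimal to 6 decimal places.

This is a Gaunt coefficient — the integral of a triple product of spherical harmonics over the sphere.
Rules hold: Σm=0, L=16 even, 4≤8≤8.
N = 13·5·17 = 1105
Δ = 0!·12!·4!/17! = 1/30940
Racah Σ t=0..0: t=0:+1/2073600 = 1/2073600
⇒ 3j(6 2 8; 0 0 0)² = 28/1105, sgn +1
Racah Σ t=0..0: t=0:+1/13063680 = 1/13063680
⇒ 3j(6 2 8; -3 1 2)² = 10/1547, sgn +1
4πI² = N·(3j₀)²·(3jₘ)² = 40/221
I = +1·√(0.180995/4π) = 0.12001318

Gaunt coefficient, +0.120013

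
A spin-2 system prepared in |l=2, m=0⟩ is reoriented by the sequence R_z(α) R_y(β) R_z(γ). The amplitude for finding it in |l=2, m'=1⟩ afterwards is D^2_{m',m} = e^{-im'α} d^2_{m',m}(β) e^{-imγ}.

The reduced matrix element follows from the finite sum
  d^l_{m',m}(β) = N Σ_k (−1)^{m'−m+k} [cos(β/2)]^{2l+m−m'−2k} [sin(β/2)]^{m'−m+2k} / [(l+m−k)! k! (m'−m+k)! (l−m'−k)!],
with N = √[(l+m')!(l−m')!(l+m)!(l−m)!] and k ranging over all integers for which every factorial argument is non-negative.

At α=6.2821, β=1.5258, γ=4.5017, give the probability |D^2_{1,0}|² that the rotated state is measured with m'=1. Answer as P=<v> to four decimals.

D^2_{1,0}(6.2821,1.5258,4.5017) = e^{-i·1·6.2821}·d^2_{1,0}(1.5258)·e^{-i·0·4.5017}. Compute d first:
c=cos(1.525800/2)=0.722835, s=sin(1.525800/2)=0.691021; N=√[6·1·2·2]=4.898979
k∈{0,1} keeps every argument non-negative
  k=0: (−1)^1·4.8990/(2)·0.7228^3·0.6910^1 = -0.639270
  k=1: (−1)^2·4.8990/(2)·0.7228^1·0.6910^3 = +0.584235
d^2_{1,0}(1.5258) = -0.639270 +0.584235 = -0.055035
|D^2_{1,0}|² = |d^2_{1,0}(β)|² = (-0.055035)² = 0.003029 (the z-rotation phases have unit modulus)

P=0.0030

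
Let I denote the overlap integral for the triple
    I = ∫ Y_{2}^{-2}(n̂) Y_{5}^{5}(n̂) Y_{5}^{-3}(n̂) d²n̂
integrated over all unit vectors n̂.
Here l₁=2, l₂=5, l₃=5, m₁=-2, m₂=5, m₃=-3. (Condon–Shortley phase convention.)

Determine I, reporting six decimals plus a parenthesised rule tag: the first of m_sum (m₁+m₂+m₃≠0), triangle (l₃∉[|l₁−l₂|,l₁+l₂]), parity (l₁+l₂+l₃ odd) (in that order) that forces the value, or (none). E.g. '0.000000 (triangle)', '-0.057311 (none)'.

Rules hold: Σm=0, L=12 even, 3≤5≤7.
N = 5·11·11 = 605
Δ = 2!·2!·8!/13! = 1/38610
Racah Σ t=0..2: t=0:+1/2880 t=1:−1/576 t=2:+1/2880 = -1/960
⇒ 3j(2 5 5; 0 0 0)² = 10/429, sgn +1
Racah Σ t=2..2: t=2:+1/161280 = 1/161280
⇒ 3j(2 5 5; -2 5 -3)² = 1/143, sgn +1
4πI² = N·(3j₀)²·(3jₘ)² = 50/507
I = +1·√(0.0986193/4π) = 0.08858824
No selection rule forces the value: the integral is nonzero (none).

0.088588 (none)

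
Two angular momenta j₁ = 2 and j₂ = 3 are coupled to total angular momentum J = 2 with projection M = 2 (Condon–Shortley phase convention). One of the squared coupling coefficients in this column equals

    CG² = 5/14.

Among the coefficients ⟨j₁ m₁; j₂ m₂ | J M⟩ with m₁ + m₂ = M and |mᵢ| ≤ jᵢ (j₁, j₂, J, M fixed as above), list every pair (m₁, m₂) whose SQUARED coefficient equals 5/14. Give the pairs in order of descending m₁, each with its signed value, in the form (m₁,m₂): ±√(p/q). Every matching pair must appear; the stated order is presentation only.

Admissible pairs with m₁+m₂ = M = 2: (-1,3), (0,2), (1,1), (2,0)
  (m₁,m₂)=(2,0): CG² = 1/14, CG = +√(1/14)
  (m₁,m₂)=(1,1): CG² = 3/14, CG = −√(3/14)
  (m₁,m₂)=(0,2): CG² = 5/14, CG = +√(5/14)   ← matches the target
  (m₁,m₂)=(-1,3): CG² = 5/14, CG = −√(5/14)   ← matches the target
Pairs with CG² = 5/14: (0,2): +√(5/14); (-1,3): −√(5/14)

(0,2): +√(5/14); (-1,3): −√(5/14)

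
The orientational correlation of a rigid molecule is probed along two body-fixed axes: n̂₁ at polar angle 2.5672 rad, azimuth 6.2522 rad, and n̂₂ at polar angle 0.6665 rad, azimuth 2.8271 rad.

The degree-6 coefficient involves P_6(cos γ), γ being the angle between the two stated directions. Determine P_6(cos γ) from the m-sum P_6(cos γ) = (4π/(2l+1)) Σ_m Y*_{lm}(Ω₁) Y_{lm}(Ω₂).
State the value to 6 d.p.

Expand P_6 via completeness: Σ_{m} conj(Y_{6,m}) at Ω₁ times Y_{6,m} at Ω₂ —
  m=-6: Y*=+0.012213-0.002297i  Y=-0.008387+0.025638i  product -0.000044+0.000332i
  m=-5: Y*=-0.065722+0.010264i  Y=+0.000198-0.118799i  product +0.001206+0.007810i
  m=-4: Y*=+0.208343-0.025955i  Y=+0.092965+0.287421i  product +0.026829+0.057469i
  m=-3: Y*=-0.415070+0.038695i  Y=-0.269542-0.371774i  product +0.126265+0.143882i
  m=-2: Y*=+0.451600-0.028022i  Y=+0.249091+0.181229i  product +0.117568+0.074863i
  m=-1: Y*=-0.046672+0.001447i  Y=+0.178735+0.058140i  product -0.008426-0.002455i
  m=+0: Y*=-0.419298-0.000000i  Y=-0.374361+0.000000i  product +0.156969+0.000000i
  m=+1: Y*=+0.046672+0.001447i  Y=-0.178735+0.058140i  product -0.008426+0.002455i
  m=+2: Y*=+0.451600+0.028022i  Y=+0.249091-0.181229i  product +0.117568-0.074863i
  m=+3: Y*=+0.415070+0.038695i  Y=+0.269542-0.371774i  product +0.126265-0.143882i
  m=+4: Y*=+0.208343+0.025955i  Y=+0.092965-0.287421i  product +0.026829-0.057469i
  m=+5: Y*=+0.065722+0.010264i  Y=-0.000198-0.118799i  product +0.001206-0.007810i
  m=+6: Y*=+0.012213+0.002297i  Y=-0.008387-0.025638i  product -0.000044-0.000332i
Σ over m = +0.683765+0.000000i; ×(4π/13) → +0.660957+0.000000i. Real part: 0.660957

0.660957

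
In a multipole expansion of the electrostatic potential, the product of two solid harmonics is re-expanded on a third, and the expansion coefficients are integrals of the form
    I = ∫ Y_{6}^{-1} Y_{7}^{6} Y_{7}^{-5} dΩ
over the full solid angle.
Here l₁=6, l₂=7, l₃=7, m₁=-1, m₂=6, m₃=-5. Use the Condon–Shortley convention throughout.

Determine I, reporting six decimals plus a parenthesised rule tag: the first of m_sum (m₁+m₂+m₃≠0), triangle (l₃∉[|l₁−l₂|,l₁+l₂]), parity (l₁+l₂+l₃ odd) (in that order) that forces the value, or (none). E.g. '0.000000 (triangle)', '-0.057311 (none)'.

Rules hold: Σm=0, L=20 even, 1≤7≤13.
N = 13·15·15 = 2925
Δ = 6!·6!·8!/21! = 1/2444321880
Racah Σ t=0..6: t=0:+1/2612736000 t=1:−1/20736000 t=2:+1/1658880 t=3:−1/746496 t=4:+1/1658880 t=5:−1/20736000 t=6:+1/2612736000 = -1/4354560
⇒ 3j(6 7 7; 0 0 0)² = 1000/138567, sgn +1
Racah Σ t=5..6: t=5:−1/232243200 t=6:+1/435456000 = -1/497664000
⇒ 3j(6 7 7; -1 6 -5)² = 77/12920, sgn -1
4πI² = N·(3j₀)²·(3jₘ)² = 13125/104329
I = -1·√(0.125804/4π) = -0.10005578
No selection rule forces the value: the integral is nonzero (none).

-0.100056 (none)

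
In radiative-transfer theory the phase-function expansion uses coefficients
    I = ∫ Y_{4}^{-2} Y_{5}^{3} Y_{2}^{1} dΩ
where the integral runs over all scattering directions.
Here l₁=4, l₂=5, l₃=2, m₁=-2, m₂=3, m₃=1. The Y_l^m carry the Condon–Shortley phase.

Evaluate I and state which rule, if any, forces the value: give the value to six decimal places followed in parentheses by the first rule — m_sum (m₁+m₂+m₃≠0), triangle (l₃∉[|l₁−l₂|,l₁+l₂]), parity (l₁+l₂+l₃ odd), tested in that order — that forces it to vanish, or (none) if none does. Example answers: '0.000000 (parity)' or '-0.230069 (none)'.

0.000000 (m_sum)

m-sum = -2 + 3 + 1 = 2 ≠ 0 ⇒ I = 0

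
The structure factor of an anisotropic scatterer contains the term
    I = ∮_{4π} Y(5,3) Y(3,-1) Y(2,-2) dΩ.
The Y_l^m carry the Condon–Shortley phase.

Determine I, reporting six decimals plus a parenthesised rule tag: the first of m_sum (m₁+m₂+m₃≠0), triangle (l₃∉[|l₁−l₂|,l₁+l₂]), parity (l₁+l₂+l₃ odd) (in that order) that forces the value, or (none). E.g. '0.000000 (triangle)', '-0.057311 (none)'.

-0.200476 (none)

m-sum 0 ✓  L=10 even ✓  2≤2≤8 ✓
Π(2lᵢ+1) = 11×7×5 = 385
triangle coeff Δ(5,3,2) = 1/2310
Σ_t [3,3]: t=3:−1/144 = -1/144
(3j)²=10/231 [(5 3 2; 0 0 0)], sign=-1
Σ_t [2,2]: t=2:+1/1152 = 1/1152
(3j)²=1/33 [(5 3 2; 3 -1 -2)], sign=+1
⇒ 4πI² = 50/99
I = (-1)√(50/99/(4π)) = -0.20047604
No selection rule forces the value: the integral is nonzero (none).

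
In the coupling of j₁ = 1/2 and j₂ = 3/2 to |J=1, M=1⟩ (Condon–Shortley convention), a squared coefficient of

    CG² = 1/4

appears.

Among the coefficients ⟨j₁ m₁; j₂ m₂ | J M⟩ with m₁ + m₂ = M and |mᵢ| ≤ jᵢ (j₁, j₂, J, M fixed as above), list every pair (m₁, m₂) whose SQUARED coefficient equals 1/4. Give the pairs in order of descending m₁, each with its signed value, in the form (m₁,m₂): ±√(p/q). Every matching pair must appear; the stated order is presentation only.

(1/2,1/2): +√(1/4)

Admissible pairs with m₁+m₂ = M = 1: (-1/2,3/2), (1/2,1/2)
  (m₁,m₂)=(1/2,1/2): CG² = 1/4, CG = +√(1/4)   ← matches the target
  (m₁,m₂)=(-1/2,3/2): CG² = 3/4, CG = −√(3/4)
Pairs with CG² = 1/4: (1/2,1/2): +√(1/4)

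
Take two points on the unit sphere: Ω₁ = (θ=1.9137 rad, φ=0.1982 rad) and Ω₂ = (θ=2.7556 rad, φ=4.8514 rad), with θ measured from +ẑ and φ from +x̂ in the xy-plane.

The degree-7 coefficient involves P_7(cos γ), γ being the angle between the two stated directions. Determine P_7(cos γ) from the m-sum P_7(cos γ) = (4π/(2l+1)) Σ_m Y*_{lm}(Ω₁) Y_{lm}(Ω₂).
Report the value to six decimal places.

Term-by-term m-sum for l=7 (normalisation 4π/15 = 0.837758):
  m=-7: (0.05993 + 0.32308j) × (-0.00044 - 0.00030j) = 0.00007 - 0.00016j  (running Σ = 0.00007 - 0.00016j)
  m=-6: (-0.16346 - 0.40736j) × (0.00332 - 0.00366j) = -0.00203 - 0.00075j  (running Σ = -0.00196 - 0.00091j)
  m=-5: (0.06994 + 0.10680j) × (0.01805 + 0.02165j) = -0.00105 + 0.00344j  (running Σ = -0.00301 + 0.00253j)
  m=-4: (0.20849 + 0.21160j) × (-0.09463 + 0.05881j) = -0.03217 - 0.00776j  (running Σ = -0.03518 - 0.00524j)
  m=-3: (-0.20161 - 0.13634j) × (-0.12360 - 0.27900j) = -0.01312 + 0.07310j  (running Σ = -0.04830 + 0.06787j)
  m=-2: (-0.18905 - 0.07913j) × (0.51220 - 0.14619j) = -0.10840 - 0.01289j  (running Σ = -0.15670 + 0.05497j)
  m=-1: (0.26865 + 0.05396j) × (0.05817 + 0.41579j) = -0.00681 + 0.11484j  (running Σ = -0.16351 + 0.16982j)
  m=0: (0.17510 + 0.00000j) × (0.24694 + 0.00000j) = 0.04324 + 0.00000j  (running Σ = -0.12027 + 0.16982j)
  m=1: (-0.26865 + 0.05396j) × (-0.05817 + 0.41579j) = -0.00681 - 0.11484j  (running Σ = -0.12707 + 0.05497j)
  m=2: (-0.18905 + 0.07913j) × (0.51220 + 0.14619j) = -0.10840 + 0.01289j  (running Σ = -0.23547 + 0.06787j)
  m=3: (0.20161 - 0.13634j) × (0.12360 - 0.27900j) = -0.01312 - 0.07310j  (running Σ = -0.24859 - 0.00524j)
  m=4: (0.20849 - 0.21160j) × (-0.09463 - 0.05881j) = -0.03217 + 0.00776j  (running Σ = -0.28076 + 0.00253j)
  m=5: (-0.06994 + 0.10680j) × (-0.01805 + 0.02165j) = -0.00105 - 0.00344j  (running Σ = -0.28181 - 0.00091j)
  m=6: (-0.16346 + 0.40736j) × (0.00332 + 0.00366j) = -0.00203 + 0.00075j  (running Σ = -0.28384 - 0.00016j)
  m=7: (-0.05993 + 0.32308j) × (0.00044 - 0.00030j) = 0.00007 + 0.00016j  (running Σ = -0.28377 + 0.00000j)
Total Σ_m = -0.28377 + 0.00000j. Multiply by 0.837758: -0.23773 + 0.00000j. P_7(cos γ) = -0.237733

-0.237733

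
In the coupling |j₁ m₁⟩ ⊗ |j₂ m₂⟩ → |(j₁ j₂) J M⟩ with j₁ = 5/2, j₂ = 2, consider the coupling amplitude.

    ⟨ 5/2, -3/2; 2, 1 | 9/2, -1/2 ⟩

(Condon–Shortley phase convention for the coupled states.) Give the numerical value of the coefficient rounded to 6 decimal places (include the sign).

√[10·0!5!4!/10! · 1!4!3!1!4!5!] = √(23040/7)
  +(−1)^0/∏(0,0,4,3,1,1)! = 1/144  (running 1/144)
⟨..|..⟩ = √(23040/7)·(1/144) = +0.398410

+√(10/63) ≈ +0.398410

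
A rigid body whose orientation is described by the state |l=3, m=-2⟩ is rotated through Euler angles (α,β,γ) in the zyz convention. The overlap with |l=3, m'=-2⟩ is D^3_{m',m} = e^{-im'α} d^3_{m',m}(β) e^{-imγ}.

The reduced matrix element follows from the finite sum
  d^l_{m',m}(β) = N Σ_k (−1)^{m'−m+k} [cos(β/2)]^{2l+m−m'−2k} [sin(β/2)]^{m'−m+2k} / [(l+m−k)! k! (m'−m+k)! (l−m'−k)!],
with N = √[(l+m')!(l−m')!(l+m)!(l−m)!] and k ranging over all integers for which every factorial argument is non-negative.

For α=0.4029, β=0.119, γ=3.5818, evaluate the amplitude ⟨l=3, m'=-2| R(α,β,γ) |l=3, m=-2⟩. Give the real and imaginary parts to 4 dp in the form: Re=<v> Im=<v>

Split into d^3_{-2,-2}(β=0.1190) × two z-phases.
c=cos(0.119000/2)=0.998230, s=sin(0.119000/2)=0.059465; N=√[1·120·1·120]=120.000000
k: max(0,(-2)−(-2))=0 … min(3+(-2),3−(-2))=1
  k=0: (−1)^0·120.0000/(120)·0.9982^6·0.0595^0 = +0.989429
  k=1: (−1)^1·120.0000/(24)·0.9982^4·0.0595^2 = -0.017556
d^3_{-2,-2}(0.1190) = +0.989429 -0.017556 = +0.971874
Attach z-rotation phases: D = e^{-i(-2)(0.4029)}·(+0.971874)·e^{-i(-2)(3.5818)} = -0.111923+0.965408i

Re=-0.1119 Im=0.9654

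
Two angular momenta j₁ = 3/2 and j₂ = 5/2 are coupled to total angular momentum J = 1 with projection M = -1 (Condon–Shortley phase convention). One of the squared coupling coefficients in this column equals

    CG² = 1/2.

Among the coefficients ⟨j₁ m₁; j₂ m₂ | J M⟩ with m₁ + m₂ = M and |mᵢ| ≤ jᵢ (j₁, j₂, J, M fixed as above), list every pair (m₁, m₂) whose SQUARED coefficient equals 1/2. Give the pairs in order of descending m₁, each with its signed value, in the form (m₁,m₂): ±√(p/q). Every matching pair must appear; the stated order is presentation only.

Admissible pairs with m₁+m₂ = M = -1: (-3/2,1/2), (-1/2,-1/2), (1/2,-3/2), (3/2,-5/2)
  (m₁,m₂)=(3/2,-5/2): CG² = 1/2, CG = +√(1/2)   ← matches the target
  (m₁,m₂)=(1/2,-3/2): CG² = 3/10, CG = −√(3/10)
  (m₁,m₂)=(-1/2,-1/2): CG² = 3/20, CG = +√(3/20)
  (m₁,m₂)=(-3/2,1/2): CG² = 1/20, CG = −√(1/20)
Pairs with CG² = 1/2: (3/2,-5/2): +√(1/2)

(3/2,-5/2): +√(1/2)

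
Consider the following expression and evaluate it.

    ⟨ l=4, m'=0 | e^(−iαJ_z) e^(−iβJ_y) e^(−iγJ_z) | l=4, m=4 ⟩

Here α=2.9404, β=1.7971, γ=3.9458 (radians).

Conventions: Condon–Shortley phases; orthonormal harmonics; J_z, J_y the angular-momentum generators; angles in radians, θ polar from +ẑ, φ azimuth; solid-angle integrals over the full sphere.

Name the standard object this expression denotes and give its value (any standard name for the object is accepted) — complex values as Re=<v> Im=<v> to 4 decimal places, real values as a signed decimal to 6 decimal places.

Wigner D-matrix element, Re=-0.4703 Im=0.0354

This is a Wigner D-matrix element — the rotation-matrix element ⟨l m'| R(α,β,γ) |l m⟩ in the angular-momentum basis.
D^4_{0,4}(2.9404,1.7971,3.9458) = e^{-i·0·2.9404}·d^4_{0,4}(1.7971)·e^{-i·4·3.9458}. Compute d first:
Half-angle: c=0.622745, s=0.782425. N=√(24·24·40320·1)=4819.161753
Admissible k: 4..4 (factorial args all ≥0)
  k=4: (−1)^0·4819.1618/(576)·0.6227^4·0.7824^4 = +0.471586
d^4_{0,4}(1.7971) = +0.471586
D = (+1.000000+0.000000i)·(+0.471586)·(-0.997171+0.075166i) = -0.470252+0.035447i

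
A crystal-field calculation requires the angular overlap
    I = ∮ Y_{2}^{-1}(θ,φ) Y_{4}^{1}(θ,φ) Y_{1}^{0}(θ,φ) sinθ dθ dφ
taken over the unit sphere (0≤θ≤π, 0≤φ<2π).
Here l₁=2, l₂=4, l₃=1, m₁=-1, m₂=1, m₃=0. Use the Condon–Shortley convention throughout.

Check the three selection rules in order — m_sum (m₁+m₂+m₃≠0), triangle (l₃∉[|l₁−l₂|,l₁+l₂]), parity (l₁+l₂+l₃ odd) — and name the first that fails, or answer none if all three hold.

triangle

m₁+m₂+m₃ = -1 + 1 + 0 = 0  ✓
triangle: need |l₁−l₂| ≤ l₃ ≤ l₁+l₂ = [2,6]; l₃=1 is outside  ✗
parity: l₁+l₂+l₃ = 7 is odd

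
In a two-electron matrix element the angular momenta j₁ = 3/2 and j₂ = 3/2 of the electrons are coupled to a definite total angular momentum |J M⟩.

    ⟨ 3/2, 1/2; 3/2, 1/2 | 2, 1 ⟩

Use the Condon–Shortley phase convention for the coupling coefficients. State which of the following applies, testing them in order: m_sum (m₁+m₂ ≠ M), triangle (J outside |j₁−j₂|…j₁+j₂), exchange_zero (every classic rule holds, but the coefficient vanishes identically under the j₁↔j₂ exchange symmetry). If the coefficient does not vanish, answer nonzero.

m-sum: m₁+m₂ = 1/2+1/2 = 1, M = 1  ✓
triangle: |j₁−j₂| = 0 ≤ J = 2 ≤ j₁+j₂ = 3  ✓
exchange: j₁=j₂ and m₁=m₂, and (−1)^(j₁+j₂−J) = (−1)^1 = −1 forces ⟨j₁m₁;j₂m₂|JM⟩ = −⟨j₂m₂;j₁m₁|JM⟩ = −⟨j₁m₁;j₂m₂|JM⟩ ⇒ the coefficient vanishes identically
Racah sum check: Σ_k collapses to 0 ⇒ CG = 0

exchange_zero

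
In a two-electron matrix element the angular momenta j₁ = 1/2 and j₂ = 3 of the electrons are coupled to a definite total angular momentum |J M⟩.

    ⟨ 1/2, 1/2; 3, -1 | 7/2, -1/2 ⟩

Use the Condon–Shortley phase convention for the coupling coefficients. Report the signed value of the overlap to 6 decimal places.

triangle: 0!*1!*6!/8! = 720/40320
(j±m)!: 1!*0!*2!*4!*3!*4! = 6912
prefactor² = (2J+1)*Δ*N² = 6912/7
  k=0: +1/(0!*0!*0!*2!*1!*4!) = 1/48
Σ = 1/48  ⇒  CG² = 6912/7*(1/48)² = 3/7
CG = +√(3/7) = +0.654654

+√(3/7) = +0.654654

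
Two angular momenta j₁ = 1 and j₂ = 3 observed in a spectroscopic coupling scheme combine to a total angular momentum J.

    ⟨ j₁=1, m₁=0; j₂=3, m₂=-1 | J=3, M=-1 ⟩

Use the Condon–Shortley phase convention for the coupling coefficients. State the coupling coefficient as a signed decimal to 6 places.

√[7·1!1!5!/8! · 1!1!2!4!2!4!] = √(48)
  +(−1)^0/∏(0,1,1,2,0,3)! = 1/12  (running 1/12)
  +(−1)^1/∏(1,0,0,1,1,4)! = -1/24  (running 1/24)
⟨..|..⟩ = √(48)·(1/24) = +0.288675

+√(1/12) ≈ +0.288675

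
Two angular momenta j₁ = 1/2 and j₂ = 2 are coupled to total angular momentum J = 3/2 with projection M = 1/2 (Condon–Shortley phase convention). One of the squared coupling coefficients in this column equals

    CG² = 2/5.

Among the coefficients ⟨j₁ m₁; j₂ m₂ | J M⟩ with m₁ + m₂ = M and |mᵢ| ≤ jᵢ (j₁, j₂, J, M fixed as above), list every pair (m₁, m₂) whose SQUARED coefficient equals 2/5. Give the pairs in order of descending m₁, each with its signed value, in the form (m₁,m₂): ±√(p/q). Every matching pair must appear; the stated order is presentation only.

Admissible pairs with m₁+m₂ = M = 1/2: (-1/2,1), (1/2,0)
  (m₁,m₂)=(1/2,0): CG² = 2/5, CG = +√(2/5)   ← matches the target
  (m₁,m₂)=(-1/2,1): CG² = 3/5, CG = −√(3/5)
Pairs with CG² = 2/5: (1/2,0): +√(2/5)

(1/2,0): +√(2/5)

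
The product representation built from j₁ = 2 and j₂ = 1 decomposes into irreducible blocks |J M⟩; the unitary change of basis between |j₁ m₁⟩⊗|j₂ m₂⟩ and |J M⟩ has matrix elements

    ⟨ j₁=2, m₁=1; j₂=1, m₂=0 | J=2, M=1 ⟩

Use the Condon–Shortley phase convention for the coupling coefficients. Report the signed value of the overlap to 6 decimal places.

+0.408248

j₁+j₂−J=1  J+j₁−j₂=3  J−j₁+j₂=1  j₁+j₂+J+1=6
(j₁±m₁, j₂±m₂, J±M) = (3,1,1,1,3,1)
P² = 3/2
sum k=0..1:
  [0] +1/2 = 1/2
  [1] −1/6 = -1/6
S = 1/3
C² = P²·S² = 1/6 ; C = +0.408248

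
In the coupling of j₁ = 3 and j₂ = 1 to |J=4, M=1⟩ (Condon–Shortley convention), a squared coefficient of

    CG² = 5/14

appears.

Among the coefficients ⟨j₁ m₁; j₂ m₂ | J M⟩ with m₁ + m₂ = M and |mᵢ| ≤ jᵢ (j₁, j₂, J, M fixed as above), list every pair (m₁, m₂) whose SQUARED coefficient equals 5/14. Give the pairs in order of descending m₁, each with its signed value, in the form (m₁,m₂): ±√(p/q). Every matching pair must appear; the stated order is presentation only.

(0,1): +√(5/14)

Admissible pairs with m₁+m₂ = M = 1: (0,1), (1,0), (2,-1)
  (m₁,m₂)=(2,-1): CG² = 3/28, CG = +√(3/28)
  (m₁,m₂)=(1,0): CG² = 15/28, CG = +√(15/28)
  (m₁,m₂)=(0,1): CG² = 5/14, CG = +√(5/14)   ← matches the target
Pairs with CG² = 5/14: (0,1): +√(5/14)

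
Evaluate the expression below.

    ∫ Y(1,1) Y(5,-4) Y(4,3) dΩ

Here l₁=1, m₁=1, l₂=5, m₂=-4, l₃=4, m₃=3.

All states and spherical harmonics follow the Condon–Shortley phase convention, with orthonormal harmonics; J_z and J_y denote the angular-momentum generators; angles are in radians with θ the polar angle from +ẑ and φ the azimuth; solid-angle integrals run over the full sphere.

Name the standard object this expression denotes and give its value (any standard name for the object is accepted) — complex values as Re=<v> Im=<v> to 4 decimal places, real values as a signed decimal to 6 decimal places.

This is a Gaunt coefficient — the integral of a triple product of spherical harmonics over the sphere.
Rules hold: Σm=0, L=10 even, 4≤4≤6.
N = 3·11·9 = 297
Δ = 2!·0!·8!/11! = 1/495
Racah Σ t=1..1: t=1:−1/576 = -1/576
⇒ 3j(1 5 4; 0 0 0)² = 5/99, sgn -1
Racah Σ t=0..0: t=0:+1/10080 = 1/10080
⇒ 3j(1 5 4; 1 -4 3)² = 4/55, sgn -1
4πI² = N·(3j₀)²·(3jₘ)² = 12/11
I = +1·√(1.09091/4π) = 0.29463840

Gaunt coefficient, +0.294638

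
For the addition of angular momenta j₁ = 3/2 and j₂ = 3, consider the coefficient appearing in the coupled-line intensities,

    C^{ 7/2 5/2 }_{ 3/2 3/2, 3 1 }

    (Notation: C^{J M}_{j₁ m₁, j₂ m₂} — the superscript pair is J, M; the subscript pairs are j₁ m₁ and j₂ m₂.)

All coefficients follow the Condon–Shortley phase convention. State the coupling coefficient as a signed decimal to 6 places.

+√(10/21) = +0.690066

j₁+j₂−J=1  J+j₁−j₂=2  J−j₁+j₂=5  j₁+j₂+J+1=9
(j₁±m₁, j₂±m₂, J±M) = (3,0,4,2,6,1)
P² = 7680/7
sum k=0..0:
  [0] +1/48 = 1/48
S = 1/48
C² = P²·S² = 10/21 ; C = +0.690066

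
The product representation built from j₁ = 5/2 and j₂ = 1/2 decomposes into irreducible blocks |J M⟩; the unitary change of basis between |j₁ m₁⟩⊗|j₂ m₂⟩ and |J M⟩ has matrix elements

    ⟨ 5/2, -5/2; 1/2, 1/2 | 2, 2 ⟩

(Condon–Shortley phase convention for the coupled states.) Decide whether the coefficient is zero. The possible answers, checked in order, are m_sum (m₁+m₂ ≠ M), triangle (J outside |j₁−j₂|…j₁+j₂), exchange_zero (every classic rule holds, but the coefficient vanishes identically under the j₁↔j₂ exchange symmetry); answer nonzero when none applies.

m_sum

m-sum: m₁+m₂ = -5/2+1/2 = -2, M = 2  ✗ ⇒ coefficient is 0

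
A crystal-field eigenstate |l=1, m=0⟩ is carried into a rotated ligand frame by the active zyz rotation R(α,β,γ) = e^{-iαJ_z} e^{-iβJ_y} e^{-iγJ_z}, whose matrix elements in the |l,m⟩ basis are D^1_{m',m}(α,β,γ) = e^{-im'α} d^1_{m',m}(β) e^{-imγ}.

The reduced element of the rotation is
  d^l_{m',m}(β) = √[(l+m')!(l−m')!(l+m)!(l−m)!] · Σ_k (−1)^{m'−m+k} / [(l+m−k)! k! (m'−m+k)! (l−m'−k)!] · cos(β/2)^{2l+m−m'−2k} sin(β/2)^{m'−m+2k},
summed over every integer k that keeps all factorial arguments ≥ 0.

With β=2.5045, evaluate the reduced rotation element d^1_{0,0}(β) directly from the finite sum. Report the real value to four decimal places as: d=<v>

d=-0.8038

d^1_{0,0}(β=2.5045) via the finite sum:
c=cos(2.504500/2)=0.313186, s=sin(2.504500/2)=0.949692; N=√[1·1·1·1]=1.000000
k: max(0,(0)−(0))=0 … min(1+(0),1−(0))=1
  k=0: (−1)^0·1.0000/(1)·0.3132^2·0.9497^0 = +0.098086
  k=1: (−1)^1·1.0000/(1)·0.3132^0·0.9497^2 = -0.901914
d^1_{0,0}(2.5045) = +0.098086 -0.901914 = -0.803829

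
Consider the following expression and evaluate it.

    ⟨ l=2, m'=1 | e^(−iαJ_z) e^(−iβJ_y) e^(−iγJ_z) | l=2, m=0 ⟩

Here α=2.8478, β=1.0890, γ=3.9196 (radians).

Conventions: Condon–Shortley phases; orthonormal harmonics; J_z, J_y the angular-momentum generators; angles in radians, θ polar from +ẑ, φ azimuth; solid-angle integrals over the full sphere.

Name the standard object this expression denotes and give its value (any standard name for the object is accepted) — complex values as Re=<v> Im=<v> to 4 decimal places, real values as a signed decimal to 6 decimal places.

This is a Wigner D-matrix element — the rotation-matrix element ⟨l m'| R(α,β,γ) |l m⟩ in the angular-momentum basis.
D^2_{1,0}(2.8478,1.0890,3.9196) = e^{-i·1·2.8478}·d^2_{1,0}(1.0890)·e^{-i·0·3.9196}. Compute d first:
c=cos(1.089000/2)=0.855386, s=sin(1.089000/2)=0.517990; N=√[6·1·2·2]=4.898979
Admissible k: 0..1 (factorial args all ≥0)
  k=0: (−1)^1·4.8990/(2)·0.8554^3·0.5180^1 = -0.794117
  k=1: (−1)^2·4.8990/(2)·0.8554^1·0.5180^3 = +0.291208
d^2_{1,0}(1.0890) = -0.794117 +0.291208 = -0.502909
D = (-0.957152-0.289584i)·(-0.502909)·(+1.000000+0.000000i) = +0.481360+0.145635i

Wigner D-matrix element, Re=0.4814 Im=0.1456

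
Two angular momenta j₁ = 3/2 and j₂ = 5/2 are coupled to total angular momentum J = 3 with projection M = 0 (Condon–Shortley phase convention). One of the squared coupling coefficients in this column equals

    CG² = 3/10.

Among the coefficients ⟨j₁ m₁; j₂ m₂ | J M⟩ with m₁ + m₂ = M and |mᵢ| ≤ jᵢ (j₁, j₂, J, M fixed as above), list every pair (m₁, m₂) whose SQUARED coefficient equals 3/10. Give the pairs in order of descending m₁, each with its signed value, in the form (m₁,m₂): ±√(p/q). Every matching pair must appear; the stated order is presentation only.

(3/2,-3/2): +√(3/10); (-3/2,3/2): −√(3/10)

Admissible pairs with m₁+m₂ = M = 0: (-3/2,3/2), (-1/2,1/2), (1/2,-1/2), (3/2,-3/2)
  (m₁,m₂)=(3/2,-3/2): CG² = 3/10, CG = +√(3/10)   ← matches the target
  (m₁,m₂)=(1/2,-1/2): CG² = 1/5, CG = +√(1/5)
  (m₁,m₂)=(-1/2,1/2): CG² = 1/5, CG = −√(1/5)
  (m₁,m₂)=(-3/2,3/2): CG² = 3/10, CG = −√(3/10)   ← matches the target
Pairs with CG² = 3/10: (3/2,-3/2): +√(3/10); (-3/2,3/2): −√(3/10)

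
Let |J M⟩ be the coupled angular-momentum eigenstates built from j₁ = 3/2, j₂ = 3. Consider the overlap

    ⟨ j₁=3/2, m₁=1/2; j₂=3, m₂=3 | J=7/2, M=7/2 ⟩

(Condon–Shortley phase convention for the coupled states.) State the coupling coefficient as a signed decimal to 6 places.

√[8·1!2!5!/9! · 2!1!6!0!7!0!] = √(38400)
  +(−1)^1/∏(1,0,0,5,2,0)! = -1/240  (running -1/240)
⟨..|..⟩ = √(38400)·(-1/240) = -0.816497

-0.816497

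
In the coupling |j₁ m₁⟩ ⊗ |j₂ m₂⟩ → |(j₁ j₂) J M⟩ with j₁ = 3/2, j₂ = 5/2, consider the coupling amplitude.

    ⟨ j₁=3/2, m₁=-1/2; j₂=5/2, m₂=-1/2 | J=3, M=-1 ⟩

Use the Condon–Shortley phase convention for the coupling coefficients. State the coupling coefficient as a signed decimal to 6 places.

−√(1/60) = -0.129099

√[7·1!2!4!/8! · 1!2!2!3!2!4!] = √(48/5)
  +(−1)^0/∏(0,1,2,2,0,2)! = 1/8  (running 1/8)
  +(−1)^1/∏(1,0,1,1,1,3)! = -1/6  (running -1/24)
⟨..|..⟩ = √(48/5)·(-1/24) = -0.129099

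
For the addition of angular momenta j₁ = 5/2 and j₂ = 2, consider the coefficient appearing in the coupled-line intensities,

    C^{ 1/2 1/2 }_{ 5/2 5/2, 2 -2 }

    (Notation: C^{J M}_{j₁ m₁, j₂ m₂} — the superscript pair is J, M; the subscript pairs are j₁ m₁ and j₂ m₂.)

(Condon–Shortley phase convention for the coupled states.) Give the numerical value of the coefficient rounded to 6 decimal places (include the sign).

√[2·4!1!0!/6! · 5!0!0!4!1!0!] = √(192)
  +(−1)^0/∏(0,4,0,0,1,0)! = 1/24  (running 1/24)
⟨..|..⟩ = √(192)·(1/24) = +0.577350

+0.577350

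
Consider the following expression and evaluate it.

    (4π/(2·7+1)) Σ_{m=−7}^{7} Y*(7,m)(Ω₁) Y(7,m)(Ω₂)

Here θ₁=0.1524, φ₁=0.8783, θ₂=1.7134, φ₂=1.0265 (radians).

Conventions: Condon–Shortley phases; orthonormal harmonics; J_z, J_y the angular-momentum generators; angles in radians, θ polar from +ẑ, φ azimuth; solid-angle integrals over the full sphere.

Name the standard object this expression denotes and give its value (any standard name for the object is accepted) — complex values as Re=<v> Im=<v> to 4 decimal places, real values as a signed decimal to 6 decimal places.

Legendre polynomial (addition theorem), -0.017815

This sum is the spherical-harmonic addition theorem: it equals the Legendre polynomial P_l(cos γ) of the angle γ between the two directions.
Summing Y*_{l m}(θ₁,φ₁)·Y_{l m}(θ₂,φ₂) over m ∈ [−7, 7]; prefactor 4π/(2·7+1) = 0.837758:
  m=-7: Y*=+0.000001-0.000000i  Y=+0.288560-0.365365i  product +0.000000-0.000000i
  m=-6: Y*=+0.000012-0.000019i  Y=-0.248189-0.030981i  product -0.000004+0.000004i
  m=-5: Y*=-0.000109-0.000329i  Y=-0.104871-0.234766i  product -0.000066+0.000060i
  m=-4: Y*=-0.003482-0.001357i  Y=-0.156203+0.225220i  product +0.000850-0.000572i
  m=-3: Y*=-0.025385+0.014089i  Y=-0.184760-0.011487i  product +0.004852-0.002312i
  m=-2: Y*=-0.028983+0.154188i  Y=+0.129691+0.247779i  product -0.041963+0.012815i
  m=-1: Y*=+0.337158+0.406439i  Y=-0.080920+0.133689i  product -0.081619+0.012185i
  m=+0: Y*=+0.764842-0.000000i  Y=+0.280626+0.000000i  product +0.214634+0.000000i
  m=+1: Y*=-0.337158+0.406439i  Y=+0.080920+0.133689i  product -0.081619-0.012185i
  m=+2: Y*=-0.028983-0.154188i  Y=+0.129691-0.247779i  product -0.041963-0.012815i
  m=+3: Y*=+0.025385+0.014089i  Y=+0.184760-0.011487i  product +0.004852+0.002312i
  m=+4: Y*=-0.003482+0.001357i  Y=-0.156203-0.225220i  product +0.000850+0.000572i
  m=+5: Y*=+0.000109-0.000329i  Y=+0.104871-0.234766i  product -0.000066-0.000060i
  m=+6: Y*=+0.000012+0.000019i  Y=-0.248189+0.030981i  product -0.000004-0.000004i
  m=+7: Y*=-0.000001-0.000000i  Y=-0.288560-0.365365i  product +0.000000+0.000000i
Σ over m = -0.021265-0.000000i; ×(4π/15) → -0.017815-0.000000i. Real part: -0.017815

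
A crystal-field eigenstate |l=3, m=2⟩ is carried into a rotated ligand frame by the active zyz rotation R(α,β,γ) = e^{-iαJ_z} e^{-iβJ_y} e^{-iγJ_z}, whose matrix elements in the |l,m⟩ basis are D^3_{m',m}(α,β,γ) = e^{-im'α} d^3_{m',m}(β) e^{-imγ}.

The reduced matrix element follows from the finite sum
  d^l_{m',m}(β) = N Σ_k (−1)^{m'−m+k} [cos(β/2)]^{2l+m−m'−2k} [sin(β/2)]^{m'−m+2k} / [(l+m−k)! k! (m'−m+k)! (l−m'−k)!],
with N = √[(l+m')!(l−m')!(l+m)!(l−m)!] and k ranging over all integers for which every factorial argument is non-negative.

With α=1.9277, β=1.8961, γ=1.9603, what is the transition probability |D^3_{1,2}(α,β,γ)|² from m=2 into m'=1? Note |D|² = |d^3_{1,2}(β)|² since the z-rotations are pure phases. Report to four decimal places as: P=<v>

First d^3_{1,2}(β=1.8961), then the phase factors e^{-i(1)α} and e^{-i(2)γ}:
With c≡cos(β/2)=0.583268 and s≡sin(β/2)=0.812280, N=[24·2·120·1]^{1/2}=75.894664
k∈{1,2} keeps every argument non-negative
  k=1: (−1)^0·75.8947/(24)·0.5833^5·0.8123^1 = +0.173399
  k=2: (−1)^1·75.8947/(12)·0.5833^3·0.8123^3 = -0.672592
d^3_{1,2}(1.8961) = +0.173399 -0.672592 = -0.499193
|D^3_{1,2}|² = |d^3_{1,2}(β)|² = (-0.499193)² = 0.249193 (the z-rotation phases have unit modulus)

P=0.2492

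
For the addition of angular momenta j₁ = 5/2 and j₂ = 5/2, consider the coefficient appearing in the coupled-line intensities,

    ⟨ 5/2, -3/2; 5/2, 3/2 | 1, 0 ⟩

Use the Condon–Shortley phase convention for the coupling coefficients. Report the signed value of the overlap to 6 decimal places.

√[3·4!1!1!/7! · 1!4!4!1!1!1!] = √(288/35)
  +(−1)^3/∏(3,1,1,1,0,0)! = -1/6  (running -1/6)
  +(−1)^4/∏(4,0,0,0,1,1)! = 1/24  (running -1/8)
⟨..|..⟩ = √(288/35)·(-1/8) = -0.358569

−√(9/70) = -0.358569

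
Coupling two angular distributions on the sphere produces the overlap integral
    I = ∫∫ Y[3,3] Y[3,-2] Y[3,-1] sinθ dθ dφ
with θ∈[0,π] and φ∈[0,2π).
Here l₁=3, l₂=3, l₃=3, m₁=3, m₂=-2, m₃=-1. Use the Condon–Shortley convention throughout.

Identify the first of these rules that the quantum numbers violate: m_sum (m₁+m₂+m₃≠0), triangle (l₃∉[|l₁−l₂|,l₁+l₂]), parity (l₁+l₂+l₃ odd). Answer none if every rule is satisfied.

parity

Σmᵢ = 0  ✓
l₃∈[|l₁−l₂|,l₁+l₂]=[0,6], have l₃=3  ✓
Σlᵢ = 9 ⇒ odd  ✗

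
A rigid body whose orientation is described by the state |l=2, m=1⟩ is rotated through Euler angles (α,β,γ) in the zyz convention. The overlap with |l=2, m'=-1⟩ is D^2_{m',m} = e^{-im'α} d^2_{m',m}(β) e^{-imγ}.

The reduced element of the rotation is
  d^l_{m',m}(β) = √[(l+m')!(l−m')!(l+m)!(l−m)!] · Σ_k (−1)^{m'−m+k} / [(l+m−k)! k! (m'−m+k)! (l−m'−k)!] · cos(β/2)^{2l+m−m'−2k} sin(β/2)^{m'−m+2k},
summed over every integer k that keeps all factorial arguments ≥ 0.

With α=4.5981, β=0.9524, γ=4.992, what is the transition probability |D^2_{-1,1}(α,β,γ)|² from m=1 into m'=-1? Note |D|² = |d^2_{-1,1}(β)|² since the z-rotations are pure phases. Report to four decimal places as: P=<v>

P=0.2059

First d^2_{-1,1}(β=0.9524), then the phase factors e^{-i(-1)α} and e^{-i(1)γ}:
c=cos(0.952400/2)=0.888743, s=sin(0.952400/2)=0.458405; N=√[1·6·6·1]=6.000000
Admissible k: 2..3 (factorial args all ≥0)
  k=2: (−1)^0·6.0000/(2)·0.8887^2·0.4584^2 = +0.497936
  k=3: (−1)^1·6.0000/(6)·0.8887^0·0.4584^4 = -0.044157
d^2_{-1,1}(0.9524) = +0.497936 -0.044157 = +0.453779
|D^2_{-1,1}|² = |d^2_{-1,1}(β)|² = (+0.453779)² = 0.205915 (the z-rotation phases have unit modulus)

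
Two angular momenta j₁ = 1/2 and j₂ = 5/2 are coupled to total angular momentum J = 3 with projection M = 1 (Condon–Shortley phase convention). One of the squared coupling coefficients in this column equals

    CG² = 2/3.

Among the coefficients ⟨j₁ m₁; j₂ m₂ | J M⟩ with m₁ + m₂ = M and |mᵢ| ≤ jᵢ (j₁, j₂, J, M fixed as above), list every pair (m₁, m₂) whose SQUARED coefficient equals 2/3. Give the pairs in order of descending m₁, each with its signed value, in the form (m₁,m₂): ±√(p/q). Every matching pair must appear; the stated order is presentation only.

(1/2,1/2): +√(2/3)

Admissible pairs with m₁+m₂ = M = 1: (-1/2,3/2), (1/2,1/2)
  (m₁,m₂)=(1/2,1/2): CG² = 2/3, CG = +√(2/3)   ← matches the target
  (m₁,m₂)=(-1/2,3/2): CG² = 1/3, CG = +√(1/3)
Pairs with CG² = 2/3: (1/2,1/2): +√(2/3)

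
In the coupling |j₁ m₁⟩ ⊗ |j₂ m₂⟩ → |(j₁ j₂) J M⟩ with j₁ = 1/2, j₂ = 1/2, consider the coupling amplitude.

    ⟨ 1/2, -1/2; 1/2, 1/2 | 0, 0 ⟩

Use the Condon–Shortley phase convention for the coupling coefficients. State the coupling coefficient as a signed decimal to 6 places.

triangle: 1!×0!×0!/2! = 1/2
(j±m)!: 0!×1!×1!×0!×0!×0! = 1
prefactor² = (2J+1)×Δ×N² = 1/2
  k=1: −1/(1!×0!×0!×0!×0!×0!) = -1
Σ = -1  ⇒  CG² = 1/2×(-1)² = 1/2
CG = −√(1/2) = -0.707107

−√(1/2) ≈ -0.707107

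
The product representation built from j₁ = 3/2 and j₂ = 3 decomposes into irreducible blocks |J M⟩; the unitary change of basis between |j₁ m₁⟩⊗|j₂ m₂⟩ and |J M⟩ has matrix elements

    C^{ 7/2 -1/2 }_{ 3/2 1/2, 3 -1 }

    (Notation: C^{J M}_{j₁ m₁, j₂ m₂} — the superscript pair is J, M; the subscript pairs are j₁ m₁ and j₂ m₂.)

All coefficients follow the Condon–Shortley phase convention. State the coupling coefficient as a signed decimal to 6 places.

j₁+j₂−J=1  J+j₁−j₂=2  J−j₁+j₂=5  j₁+j₂+J+1=9
(j₁±m₁, j₂±m₂, J±M) = (2,1,2,4,3,4)
P² = 512/7
sum k=0..1:
  [0] +1/12 = 1/12
  [1] −1/48 = -1/48
S = 1/16
C² = P²·S² = 2/7 ; C = +0.534522

+√(2/7) ≈ +0.534522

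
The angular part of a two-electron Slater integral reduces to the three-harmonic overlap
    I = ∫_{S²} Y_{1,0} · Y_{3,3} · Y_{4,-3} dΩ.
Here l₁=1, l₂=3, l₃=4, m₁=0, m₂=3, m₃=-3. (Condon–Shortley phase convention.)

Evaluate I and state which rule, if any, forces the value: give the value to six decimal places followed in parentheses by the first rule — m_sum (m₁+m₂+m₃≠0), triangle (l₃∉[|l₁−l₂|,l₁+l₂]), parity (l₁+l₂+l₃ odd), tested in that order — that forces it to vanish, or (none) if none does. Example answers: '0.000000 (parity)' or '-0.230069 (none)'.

Rules hold: Σm=0, L=8 even, 2≤4≤4.
N = 3·7·9 = 189
Δ = 0!·2!·6!/9! = 1/252
Racah Σ t=0..0: t=0:+1/36 = 1/36
⇒ 3j(1 3 4; 0 0 0)² = 4/63, sgn +1
Racah Σ t=0..0: t=0:+1/720 = 1/720
⇒ 3j(1 3 4; 0 3 -3)² = 1/36, sgn -1
4πI² = N·(3j₀)²·(3jₘ)² = 1/3
I = -1·√(0.333333/4π) = -0.16286750
No selection rule forces the value: the integral is nonzero (none).

-0.162868 (none)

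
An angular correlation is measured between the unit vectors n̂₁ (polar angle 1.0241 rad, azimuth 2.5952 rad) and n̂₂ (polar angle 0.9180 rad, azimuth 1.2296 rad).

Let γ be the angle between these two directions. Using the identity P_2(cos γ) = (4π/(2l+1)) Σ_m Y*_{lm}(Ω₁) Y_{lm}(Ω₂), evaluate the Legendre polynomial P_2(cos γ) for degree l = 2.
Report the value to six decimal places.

-0.190765

Term-by-term m-sum for l=2 (normalisation 4π/5 = 2.513274):
  m=-2: (0.129668, -0.250283) × (-0.189173, -0.153727) = (-0.063005, 0.027413)  (running Σ = (-0.063005, 0.027413))
  m=-1: (-0.293134, 0.178270) × (0.124734, -0.351281) = (0.026059, 0.125209)  (running Σ = (-0.036946, 0.152622))
  m=0: (-0.059676, -0.000000) × (0.033697, 0.000000) = (-0.002011, -0.000000)  (running Σ = (-0.038957, 0.152622))
  m=1: (0.293134, 0.178270) × (-0.124734, -0.351281) = (0.026059, -0.125209)  (running Σ = (-0.012898, 0.027413))
  m=2: (0.129668, 0.250283) × (-0.189173, 0.153727) = (-0.063005, -0.027413)  (running Σ = (-0.075903, -0.000000))
Σ over m = (-0.075903, -0.000000); ×(4π/5) → (-0.190765, -0.000000). Real part: -0.190765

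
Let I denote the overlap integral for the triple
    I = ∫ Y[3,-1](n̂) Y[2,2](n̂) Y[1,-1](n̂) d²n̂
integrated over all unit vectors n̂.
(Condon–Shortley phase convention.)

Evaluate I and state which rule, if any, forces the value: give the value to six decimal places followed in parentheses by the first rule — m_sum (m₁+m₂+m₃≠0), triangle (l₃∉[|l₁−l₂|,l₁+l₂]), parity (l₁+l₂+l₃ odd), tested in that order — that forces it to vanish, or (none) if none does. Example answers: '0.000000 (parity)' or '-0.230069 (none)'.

Rules hold: Σm=0, L=6 even, 1≤1≤5.
N = 7·5·3 = 105
Δ = 4!·2!·0!/7! = 1/105
Racah Σ t=2..2: t=2:+1/4 = 1/4
⇒ 3j(3 2 1; 0 0 0)² = 3/35, sgn -1
Racah Σ t=4..4: t=4:+1/48 = 1/48
⇒ 3j(3 2 1; -1 2 -1)² = 1/105, sgn +1
4πI² = N·(3j₀)²·(3jₘ)² = 3/35
I = -1·√(0.0857143/4π) = -0.08258890
No selection rule forces the value: the integral is nonzero (none).

-0.082589 (none)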